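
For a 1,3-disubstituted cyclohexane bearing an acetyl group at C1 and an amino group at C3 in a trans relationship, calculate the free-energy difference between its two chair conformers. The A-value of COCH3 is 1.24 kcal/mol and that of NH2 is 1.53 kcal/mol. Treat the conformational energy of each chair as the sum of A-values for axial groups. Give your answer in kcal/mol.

C1 and C3 have the same parity, so for the trans isomer the two substituents are one axial and one equatorial in each chair.
Chair I (acetyl axial, amino equatorial): E = 1.24 kcal/mol.
Chair II (acetyl equatorial, amino axial): E = 1.53 kcal/mol.
ΔE = 1.53 − 1.24 = 0.29 kcal/mol; chair I is more stable.

0.29 kcal/mol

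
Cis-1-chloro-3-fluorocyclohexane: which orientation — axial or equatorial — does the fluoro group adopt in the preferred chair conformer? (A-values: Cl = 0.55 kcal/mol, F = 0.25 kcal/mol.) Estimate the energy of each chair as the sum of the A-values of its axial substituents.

equatorial

C1 and C3 have the same parity, so for the cis isomer the two substituents are e,e in one chair and a,a in the other.
Chair I (chloro axial, fluoro axial): E = 0.80 kcal/mol.
Chair II (chloro equatorial, fluoro equatorial): E = 0.00 kcal/mol.
Chair II is the more stable (lower-energy) conformer, and in that chair the fluoro group is equatorial.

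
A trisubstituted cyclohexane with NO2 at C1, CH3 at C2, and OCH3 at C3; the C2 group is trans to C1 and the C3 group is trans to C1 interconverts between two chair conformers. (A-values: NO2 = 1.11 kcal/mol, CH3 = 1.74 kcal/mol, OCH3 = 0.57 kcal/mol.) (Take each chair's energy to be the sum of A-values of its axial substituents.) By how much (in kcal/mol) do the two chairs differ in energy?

Chair I (nitro axial, methyl axial, methoxy equatorial): E = 2.85 kcal/mol.
Chair II (nitro equatorial, methyl equatorial, methoxy axial): E = 0.57 kcal/mol.
ΔE = 2.85 − 0.57 = 2.28 kcal/mol; chair II is more stable.

2.28 kcal/mol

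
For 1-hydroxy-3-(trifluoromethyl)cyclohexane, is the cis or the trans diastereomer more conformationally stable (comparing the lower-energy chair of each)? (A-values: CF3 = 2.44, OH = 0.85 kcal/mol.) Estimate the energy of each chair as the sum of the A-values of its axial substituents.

cis

At 1,3 positions (parity same): cis → (e,e or a,a); trans → (a,e or e,a).
Best chair for cis: E = 0.00 kcal/mol; best chair for trans: E = 0.85 kcal/mol.
The cis isomer is lower by 0.85 kcal/mol.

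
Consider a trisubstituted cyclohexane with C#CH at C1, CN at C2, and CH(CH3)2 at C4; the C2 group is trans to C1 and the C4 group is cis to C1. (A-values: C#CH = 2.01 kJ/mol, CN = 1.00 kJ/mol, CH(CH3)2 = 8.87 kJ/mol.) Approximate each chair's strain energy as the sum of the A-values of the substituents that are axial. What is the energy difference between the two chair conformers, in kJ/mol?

5.86 kJ/mol

Chair I (ethynyl axial, cyano axial, isopropyl equatorial): E = 3.01 kJ/mol.
Chair II (ethynyl equatorial, cyano equatorial, isopropyl axial): E = 8.87 kJ/mol.
ΔE = 8.87 − 3.01 = 5.86 kJ/mol; chair I is more stable.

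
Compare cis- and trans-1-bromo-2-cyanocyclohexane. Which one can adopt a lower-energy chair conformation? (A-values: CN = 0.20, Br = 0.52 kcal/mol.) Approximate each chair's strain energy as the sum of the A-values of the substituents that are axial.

trans

At 1,2 positions (parity opposite): cis → (a,e or e,a); trans → (e,e or a,a).
Best chair for cis: E = 0.20 kcal/mol; best chair for trans: E = 0.00 kcal/mol.
The trans isomer is lower by 0.20 kcal/mol.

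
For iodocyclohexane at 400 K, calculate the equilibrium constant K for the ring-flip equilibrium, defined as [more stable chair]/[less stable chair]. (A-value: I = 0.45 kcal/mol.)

One chair has the iodo group axial (E = 0.45 kcal/mol) and the other has it equatorial (E = 0).
ΔG = 0.45 kcal/mol between the two chairs.
K = exp(ΔG/RT) with R = 1.987×10⁻³ kcal mol⁻¹ K⁻¹ and T = 400 K gives K ≈ 1.76.

K ≈ 1.76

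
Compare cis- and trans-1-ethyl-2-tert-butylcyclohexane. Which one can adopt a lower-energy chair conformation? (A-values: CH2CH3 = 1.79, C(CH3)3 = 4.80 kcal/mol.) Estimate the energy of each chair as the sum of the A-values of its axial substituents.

At 1,2 positions (parity opposite): cis → (a,e or e,a); trans → (e,e or a,a).
Best chair for cis: E = 1.79 kcal/mol; best chair for trans: E = 0.00 kcal/mol.
The trans isomer is lower by 1.79 kcal/mol.

trans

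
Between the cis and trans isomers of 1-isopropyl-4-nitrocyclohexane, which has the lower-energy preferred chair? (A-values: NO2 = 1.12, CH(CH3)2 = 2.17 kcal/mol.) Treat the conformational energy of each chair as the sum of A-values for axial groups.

trans

At 1,4 positions (parity opposite): cis → (a,e or e,a); trans → (e,e or a,a).
Best chair for cis: E = 1.12 kcal/mol; best chair for trans: E = 0.00 kcal/mol.
The trans isomer is lower by 1.12 kcal/mol.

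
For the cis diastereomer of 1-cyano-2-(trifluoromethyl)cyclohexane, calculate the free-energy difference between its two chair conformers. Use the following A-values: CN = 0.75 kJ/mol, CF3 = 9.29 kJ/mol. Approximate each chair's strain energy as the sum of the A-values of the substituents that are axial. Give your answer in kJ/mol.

8.54 kJ/mol

C1 and C2 have opposite parity, so for the cis isomer the two substituents are one axial and one equatorial in each chair.
Chair I (cyano axial, trifluoromethyl equatorial): E = 0.75 kJ/mol.
Chair II (cyano equatorial, trifluoromethyl axial): E = 9.29 kJ/mol.
ΔE = 9.29 − 0.75 = 8.54 kJ/mol; chair I is more stable.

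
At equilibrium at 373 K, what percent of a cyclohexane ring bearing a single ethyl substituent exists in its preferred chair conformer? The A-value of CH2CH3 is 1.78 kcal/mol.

91.7%

One chair has the ethyl group axial (E = 1.78 kcal/mol) and the other has it equatorial (E = 0).
ΔG = 1.78 kcal/mol between the two chairs.
K = exp(ΔG/RT) with R = 1.987×10⁻³ kcal mol⁻¹ K⁻¹ and T = 373 K gives K ≈ 11.
Fraction in the lower-energy chair = K/(K+1) = 91.7%.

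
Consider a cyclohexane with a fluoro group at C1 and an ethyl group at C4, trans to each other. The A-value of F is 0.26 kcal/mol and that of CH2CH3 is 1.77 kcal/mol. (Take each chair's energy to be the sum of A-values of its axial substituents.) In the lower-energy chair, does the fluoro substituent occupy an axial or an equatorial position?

C1 and C4 have opposite parity, so for the trans isomer the two substituents are e,e in one chair and a,a in the other.
Chair I (fluoro axial, ethyl axial): E = 2.03 kcal/mol.
Chair II (fluoro equatorial, ethyl equatorial): E = 0.00 kcal/mol.
Chair II is the more stable (lower-energy) conformer, and in that chair the fluoro group is equatorial.

equatorial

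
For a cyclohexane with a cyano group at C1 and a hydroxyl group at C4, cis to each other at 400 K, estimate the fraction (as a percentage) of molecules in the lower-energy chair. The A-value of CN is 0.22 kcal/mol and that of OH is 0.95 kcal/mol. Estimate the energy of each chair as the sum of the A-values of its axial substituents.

C1 and C4 have opposite parity, so for the cis isomer the two substituents are one axial and one equatorial in each chair.
Chair I (cyano axial, hydroxyl equatorial): E = 0.22 kcal/mol; chair II (cyano equatorial, hydroxyl axial): E = 0.95 kcal/mol.
ΔG = 0.73 kcal/mol between the two chairs.
K = exp(ΔG/RT) with R = 1.987×10⁻³ kcal mol⁻¹ K⁻¹ and T = 400 K gives K ≈ 2.51.
Fraction in the lower-energy chair = K/(K+1) = 71.5%.

71.5%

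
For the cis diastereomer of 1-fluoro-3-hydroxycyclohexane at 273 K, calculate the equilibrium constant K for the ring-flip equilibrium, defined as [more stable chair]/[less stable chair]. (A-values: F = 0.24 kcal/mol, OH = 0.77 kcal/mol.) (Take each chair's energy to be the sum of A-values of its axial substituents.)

K ≈ 6.44

C1 and C3 have the same parity, so for the cis isomer the two substituents are e,e in one chair and a,a in the other.
Chair I (fluoro axial, hydroxyl axial): E = 1.01 kcal/mol; chair II (fluoro equatorial, hydroxyl equatorial): E = 0.00 kcal/mol.
ΔG = 1.01 kcal/mol between the two chairs.
K = exp(ΔG/RT) with R = 1.987×10⁻³ kcal mol⁻¹ K⁻¹ and T = 273 K gives K ≈ 6.44.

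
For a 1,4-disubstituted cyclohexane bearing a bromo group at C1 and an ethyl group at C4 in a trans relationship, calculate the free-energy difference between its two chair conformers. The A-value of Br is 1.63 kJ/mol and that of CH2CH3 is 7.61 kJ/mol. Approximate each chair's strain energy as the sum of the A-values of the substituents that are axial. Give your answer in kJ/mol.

C1 and C4 have opposite parity, so for the trans isomer the two substituents are e,e in one chair and a,a in the other.
Chair I (bromo axial, ethyl axial): E = 9.24 kJ/mol.
Chair II (bromo equatorial, ethyl equatorial): E = 0.00 kJ/mol.
ΔE = 9.24 − 0.00 = 9.24 kJ/mol; chair II is more stable.

9.24 kJ/mol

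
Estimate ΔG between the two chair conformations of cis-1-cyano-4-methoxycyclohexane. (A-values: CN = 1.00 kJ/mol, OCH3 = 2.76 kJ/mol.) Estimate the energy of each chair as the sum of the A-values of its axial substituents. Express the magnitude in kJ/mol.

C1 and C4 have opposite parity, so for the cis isomer the two substituents are one axial and one equatorial in each chair.
Chair I (cyano axial, methoxy equatorial): E = 1.00 kJ/mol.
Chair II (cyano equatorial, methoxy axial): E = 2.76 kJ/mol.
ΔE = 2.76 − 1.00 = 1.76 kJ/mol; chair I is more stable.

1.76 kJ/mol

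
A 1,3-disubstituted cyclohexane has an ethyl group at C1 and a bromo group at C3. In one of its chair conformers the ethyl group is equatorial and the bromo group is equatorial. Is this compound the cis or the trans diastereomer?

cis

C1 and C3 have the same parity, so their axial bonds point in the same direction.
With same-parity carbons, two substituents on the same face are both axial or both equatorial; opposite faces give one of each.
Here the groups are equatorial/equatorial → same face → cis.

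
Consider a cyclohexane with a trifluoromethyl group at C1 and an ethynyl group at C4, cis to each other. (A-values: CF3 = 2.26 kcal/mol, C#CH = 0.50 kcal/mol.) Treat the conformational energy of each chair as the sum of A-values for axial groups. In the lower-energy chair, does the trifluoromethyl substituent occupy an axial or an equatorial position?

C1 and C4 have opposite parity, so for the cis isomer the two substituents are one axial and one equatorial in each chair.
Chair I (trifluoromethyl axial, ethynyl equatorial): E = 2.26 kcal/mol.
Chair II (trifluoromethyl equatorial, ethynyl axial): E = 0.50 kcal/mol.
Chair II is the more stable (lower-energy) conformer, and in that chair the trifluoromethyl group is equatorial.

equatorial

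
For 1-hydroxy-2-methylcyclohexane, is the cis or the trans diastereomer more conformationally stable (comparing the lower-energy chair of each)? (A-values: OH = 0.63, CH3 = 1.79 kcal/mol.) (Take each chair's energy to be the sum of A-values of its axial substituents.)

At 1,2 positions (parity opposite): cis → (a,e or e,a); trans → (e,e or a,a).
Best chair for cis: E = 0.63 kcal/mol; best chair for trans: E = 0.00 kcal/mol.
The trans isomer is lower by 0.63 kcal/mol.

trans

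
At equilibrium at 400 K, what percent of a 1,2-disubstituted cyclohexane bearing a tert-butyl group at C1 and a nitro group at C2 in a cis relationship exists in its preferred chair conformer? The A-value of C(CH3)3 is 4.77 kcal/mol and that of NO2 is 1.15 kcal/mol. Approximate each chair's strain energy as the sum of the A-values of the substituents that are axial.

99.0%

C1 and C2 have opposite parity, so for the cis isomer the two substituents are one axial and one equatorial in each chair.
Chair I (tert-butyl axial, nitro equatorial): E = 4.77 kcal/mol; chair II (tert-butyl equatorial, nitro axial): E = 1.15 kcal/mol.
ΔG = 3.62 kcal/mol between the two chairs.
K = exp(ΔG/RT) with R = 1.987×10⁻³ kcal mol⁻¹ K⁻¹ and T = 400 K gives K ≈ 95.1.
Fraction in the lower-energy chair = K/(K+1) = 99.0%.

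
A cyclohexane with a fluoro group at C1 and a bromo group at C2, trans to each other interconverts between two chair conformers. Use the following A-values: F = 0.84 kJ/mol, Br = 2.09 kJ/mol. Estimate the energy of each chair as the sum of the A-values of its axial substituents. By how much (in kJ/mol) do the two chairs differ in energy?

2.93 kJ/mol

C1 and C2 have opposite parity, so for the trans isomer the two substituents are e,e in one chair and a,a in the other.
Chair I (fluoro axial, bromo axial): E = 2.93 kJ/mol.
Chair II (fluoro equatorial, bromo equatorial): E = 0.00 kJ/mol.
ΔE = 2.93 − 0.00 = 2.93 kJ/mol; chair II is more stable.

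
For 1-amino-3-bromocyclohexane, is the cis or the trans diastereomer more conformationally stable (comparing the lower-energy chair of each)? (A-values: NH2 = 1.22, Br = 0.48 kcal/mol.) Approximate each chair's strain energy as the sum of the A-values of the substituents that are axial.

cis

At 1,3 positions (parity same): cis → (e,e or a,a); trans → (a,e or e,a).
Best chair for cis: E = 0.00 kcal/mol; best chair for trans: E = 0.48 kcal/mol.
The cis isomer is lower by 0.48 kcal/mol.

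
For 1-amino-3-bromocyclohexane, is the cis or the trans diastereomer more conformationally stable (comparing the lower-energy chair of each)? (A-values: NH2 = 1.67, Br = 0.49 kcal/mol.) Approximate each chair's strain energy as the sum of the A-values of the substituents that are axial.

cis

At 1,3 positions (parity same): cis → (e,e or a,a); trans → (a,e or e,a).
Best chair for cis: E = 0.00 kcal/mol; best chair for trans: E = 0.49 kcal/mol.
The cis isomer is lower by 0.49 kcal/mol.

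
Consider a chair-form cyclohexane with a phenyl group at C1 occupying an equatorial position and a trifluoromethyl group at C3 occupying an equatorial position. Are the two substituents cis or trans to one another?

C1 and C3 have the same parity, so their axial bonds point in the same direction.
With same-parity carbons, two substituents on the same face are both axial or both equatorial; opposite faces give one of each.
Here the groups are equatorial/equatorial → same face → cis.

cis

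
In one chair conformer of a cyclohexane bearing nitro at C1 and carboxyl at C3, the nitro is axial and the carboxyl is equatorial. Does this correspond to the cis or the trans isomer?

trans

C1 and C3 have the same parity, so their axial bonds point in the same direction.
With same-parity carbons, two substituents on the same face are both axial or both equatorial; opposite faces give one of each.
Here the groups are axial/equatorial → opposite face → trans.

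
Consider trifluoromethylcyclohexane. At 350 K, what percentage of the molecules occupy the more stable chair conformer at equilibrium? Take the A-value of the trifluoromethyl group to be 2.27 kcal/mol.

One chair has the trifluoromethyl group axial (E = 2.27 kcal/mol) and the other has it equatorial (E = 0).
ΔG = 2.27 kcal/mol between the two chairs.
K = exp(ΔG/RT) with R = 1.987×10⁻³ kcal mol⁻¹ K⁻¹ and T = 350 K gives K ≈ 26.2.
Fraction in the lower-energy chair = K/(K+1) = 96.3%.

96.3%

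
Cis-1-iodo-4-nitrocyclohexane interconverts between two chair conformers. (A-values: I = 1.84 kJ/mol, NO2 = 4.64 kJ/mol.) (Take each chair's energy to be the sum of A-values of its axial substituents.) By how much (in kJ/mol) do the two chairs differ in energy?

2.80 kJ/mol

C1 and C4 have opposite parity, so for the cis isomer the two substituents are one axial and one equatorial in each chair.
Chair I (iodo axial, nitro equatorial): E = 1.84 kJ/mol.
Chair II (iodo equatorial, nitro axial): E = 4.64 kJ/mol.
ΔE = 4.64 − 1.84 = 2.80 kJ/mol; chair I is more stable.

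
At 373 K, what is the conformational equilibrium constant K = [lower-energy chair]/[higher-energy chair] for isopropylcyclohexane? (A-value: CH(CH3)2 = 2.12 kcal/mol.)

One chair has the isopropyl group axial (E = 2.12 kcal/mol) and the other has it equatorial (E = 0).
ΔG = 2.12 kcal/mol between the two chairs.
K = exp(ΔG/RT) with R = 1.987×10⁻³ kcal mol⁻¹ K⁻¹ and T = 373 K gives K ≈ 17.5.

K ≈ 17.5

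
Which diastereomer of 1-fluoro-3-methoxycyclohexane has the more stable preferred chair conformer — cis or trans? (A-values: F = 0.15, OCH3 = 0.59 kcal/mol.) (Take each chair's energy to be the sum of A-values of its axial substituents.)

cis

At 1,3 positions (parity same): cis → (e,e or a,a); trans → (a,e or e,a).
Best chair for cis: E = 0.00 kcal/mol; best chair for trans: E = 0.15 kcal/mol.
The cis isomer is lower by 0.15 kcal/mol.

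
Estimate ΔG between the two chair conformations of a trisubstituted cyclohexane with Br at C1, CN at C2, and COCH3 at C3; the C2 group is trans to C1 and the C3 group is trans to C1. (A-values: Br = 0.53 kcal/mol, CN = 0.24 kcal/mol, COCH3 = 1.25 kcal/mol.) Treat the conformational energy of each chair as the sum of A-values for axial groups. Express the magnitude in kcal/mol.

0.48 kcal/mol

Chair I (bromo axial, cyano axial, acetyl equatorial): E = 0.77 kcal/mol.
Chair II (bromo equatorial, cyano equatorial, acetyl axial): E = 1.25 kcal/mol.
ΔE = 1.25 − 0.77 = 0.48 kcal/mol; chair I is more stable.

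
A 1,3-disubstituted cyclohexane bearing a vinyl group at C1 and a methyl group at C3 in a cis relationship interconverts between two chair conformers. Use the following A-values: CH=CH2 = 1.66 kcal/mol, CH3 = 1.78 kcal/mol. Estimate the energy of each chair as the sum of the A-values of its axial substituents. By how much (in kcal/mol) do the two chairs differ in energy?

3.44 kcal/mol

C1 and C3 have the same parity, so for the cis isomer the two substituents are e,e in one chair and a,a in the other.
Chair I (vinyl axial, methyl axial): E = 3.44 kcal/mol.
Chair II (vinyl equatorial, methyl equatorial): E = 0.00 kcal/mol.
ΔE = 3.44 − 0.00 = 3.44 kcal/mol; chair II is more stable.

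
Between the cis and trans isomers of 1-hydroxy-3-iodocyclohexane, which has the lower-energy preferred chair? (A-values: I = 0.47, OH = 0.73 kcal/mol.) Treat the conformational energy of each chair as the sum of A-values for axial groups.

At 1,3 positions (parity same): cis → (e,e or a,a); trans → (a,e or e,a).
Best chair for cis: E = 0.00 kcal/mol; best chair for trans: E = 0.47 kcal/mol.
The cis isomer is lower by 0.47 kcal/mol.

cis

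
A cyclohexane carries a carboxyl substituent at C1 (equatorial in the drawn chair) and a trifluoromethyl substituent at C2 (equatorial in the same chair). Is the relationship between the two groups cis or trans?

C1 and C2 have opposite parity, so their axial bonds point in opposite directions.
With opposite-parity carbons, two substituents on the same face are one axial and one equatorial; opposite faces give both axial or both equatorial.
Here the groups are equatorial/equatorial → opposite face → trans.

trans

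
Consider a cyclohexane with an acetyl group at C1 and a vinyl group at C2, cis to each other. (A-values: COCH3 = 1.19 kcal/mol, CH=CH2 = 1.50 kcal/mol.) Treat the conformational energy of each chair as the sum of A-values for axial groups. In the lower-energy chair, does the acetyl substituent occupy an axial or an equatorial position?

axial

C1 and C2 have opposite parity, so for the cis isomer the two substituents are one axial and one equatorial in each chair.
Chair I (acetyl axial, vinyl equatorial): E = 1.19 kcal/mol.
Chair II (acetyl equatorial, vinyl axial): E = 1.50 kcal/mol.
Chair I is the more stable (lower-energy) conformer, and in that chair the acetyl group is axial.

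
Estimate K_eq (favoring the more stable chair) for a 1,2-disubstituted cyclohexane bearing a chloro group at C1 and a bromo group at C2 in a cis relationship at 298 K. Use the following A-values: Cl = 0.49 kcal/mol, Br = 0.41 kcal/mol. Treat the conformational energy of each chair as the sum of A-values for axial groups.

K ≈ 1.14

C1 and C2 have opposite parity, so for the cis isomer the two substituents are one axial and one equatorial in each chair.
Chair I (chloro axial, bromo equatorial): E = 0.49 kcal/mol; chair II (chloro equatorial, bromo axial): E = 0.41 kcal/mol.
ΔG = 0.08 kcal/mol between the two chairs.
K = exp(ΔG/RT) with R = 1.987×10⁻³ kcal mol⁻¹ K⁻¹ and T = 298 K gives K ≈ 1.14.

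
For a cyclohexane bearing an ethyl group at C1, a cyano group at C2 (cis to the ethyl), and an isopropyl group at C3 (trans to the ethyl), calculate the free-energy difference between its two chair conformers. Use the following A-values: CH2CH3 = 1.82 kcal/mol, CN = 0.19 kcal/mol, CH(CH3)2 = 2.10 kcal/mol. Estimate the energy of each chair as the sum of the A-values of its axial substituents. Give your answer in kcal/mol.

0.47 kcal/mol

Chair I (ethyl axial, cyano equatorial, isopropyl equatorial): E = 1.82 kcal/mol.
Chair II (ethyl equatorial, cyano axial, isopropyl axial): E = 2.29 kcal/mol.
ΔE = 2.29 − 1.82 = 0.47 kcal/mol; chair I is more stable.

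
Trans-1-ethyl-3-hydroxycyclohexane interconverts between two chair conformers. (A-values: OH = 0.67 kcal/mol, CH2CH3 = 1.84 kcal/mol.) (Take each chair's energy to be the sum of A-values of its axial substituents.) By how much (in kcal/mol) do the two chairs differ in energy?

C1 and C3 have the same parity, so for the trans isomer the two substituents are one axial and one equatorial in each chair.
Chair I (hydroxyl axial, ethyl equatorial): E = 0.67 kcal/mol.
Chair II (hydroxyl equatorial, ethyl axial): E = 1.84 kcal/mol.
ΔE = 1.84 − 0.67 = 1.17 kcal/mol; chair I is more stable.

1.17 kcal/mol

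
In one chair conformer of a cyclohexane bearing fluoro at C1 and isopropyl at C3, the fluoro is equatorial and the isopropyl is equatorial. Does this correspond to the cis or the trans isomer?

cis

C1 and C3 have the same parity, so their axial bonds point in the same direction.
With same-parity carbons, two substituents on the same face are both axial or both equatorial; opposite faces give one of each.
Here the groups are equatorial/equatorial → same face → cis.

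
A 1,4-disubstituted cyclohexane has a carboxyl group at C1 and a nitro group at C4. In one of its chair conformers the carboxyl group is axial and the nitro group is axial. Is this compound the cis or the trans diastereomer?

C1 and C4 have opposite parity, so their axial bonds point in opposite directions.
With opposite-parity carbons, two substituents on the same face are one axial and one equatorial; opposite faces give both axial or both equatorial.
Here the groups are axial/axial → opposite face → trans.

trans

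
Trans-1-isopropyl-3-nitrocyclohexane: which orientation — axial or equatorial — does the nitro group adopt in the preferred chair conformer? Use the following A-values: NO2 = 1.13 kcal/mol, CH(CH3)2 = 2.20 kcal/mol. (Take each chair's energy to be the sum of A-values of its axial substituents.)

axial

C1 and C3 have the same parity, so for the trans isomer the two substituents are one axial and one equatorial in each chair.
Chair I (nitro axial, isopropyl equatorial): E = 1.13 kcal/mol.
Chair II (nitro equatorial, isopropyl axial): E = 2.20 kcal/mol.
Chair I is the more stable (lower-energy) conformer, and in that chair the nitro group is axial.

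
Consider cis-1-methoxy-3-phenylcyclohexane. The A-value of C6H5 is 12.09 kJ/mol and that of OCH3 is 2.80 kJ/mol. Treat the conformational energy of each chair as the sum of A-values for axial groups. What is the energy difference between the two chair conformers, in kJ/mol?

C1 and C3 have the same parity, so for the cis isomer the two substituents are e,e in one chair and a,a in the other.
Chair I (phenyl axial, methoxy axial): E = 14.89 kJ/mol.
Chair II (phenyl equatorial, methoxy equatorial): E = 0.00 kJ/mol.
ΔE = 14.89 − 0.00 = 14.89 kJ/mol; chair II is more stable.

14.89 kJ/mol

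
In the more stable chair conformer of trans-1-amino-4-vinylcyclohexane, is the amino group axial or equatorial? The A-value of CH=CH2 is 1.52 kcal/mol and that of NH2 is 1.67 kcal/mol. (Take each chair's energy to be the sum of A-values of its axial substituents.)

equatorial

C1 and C4 have opposite parity, so for the trans isomer the two substituents are e,e in one chair and a,a in the other.
Chair I (vinyl axial, amino axial): E = 3.19 kcal/mol.
Chair II (vinyl equatorial, amino equatorial): E = 0.00 kcal/mol.
Chair II is the more stable (lower-energy) conformer, and in that chair the amino group is equatorial.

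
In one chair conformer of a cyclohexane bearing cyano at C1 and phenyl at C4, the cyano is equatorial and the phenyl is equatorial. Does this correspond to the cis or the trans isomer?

trans

C1 and C4 have opposite parity, so their axial bonds point in opposite directions.
With opposite-parity carbons, two substituents on the same face are one axial and one equatorial; opposite faces give both axial or both equatorial.
Here the groups are equatorial/equatorial → opposite face → trans.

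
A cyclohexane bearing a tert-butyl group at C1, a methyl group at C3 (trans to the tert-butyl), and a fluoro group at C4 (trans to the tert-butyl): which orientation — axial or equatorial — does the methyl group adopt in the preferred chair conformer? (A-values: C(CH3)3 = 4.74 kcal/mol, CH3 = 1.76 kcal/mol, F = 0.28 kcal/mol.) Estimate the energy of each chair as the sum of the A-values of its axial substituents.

axial

Chair I (tert-butyl axial, methyl equatorial, fluoro axial): E = 5.02 kcal/mol.
Chair II (tert-butyl equatorial, methyl axial, fluoro equatorial): E = 1.76 kcal/mol.
Chair II is the more stable (lower-energy) conformer, and in that chair the methyl group is axial.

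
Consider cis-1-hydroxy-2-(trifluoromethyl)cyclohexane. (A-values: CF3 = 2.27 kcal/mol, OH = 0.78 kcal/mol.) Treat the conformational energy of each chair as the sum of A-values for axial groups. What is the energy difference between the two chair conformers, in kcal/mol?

1.49 kcal/mol

C1 and C2 have opposite parity, so for the cis isomer the two substituents are one axial and one equatorial in each chair.
Chair I (trifluoromethyl axial, hydroxyl equatorial): E = 2.27 kcal/mol.
Chair II (trifluoromethyl equatorial, hydroxyl axial): E = 0.78 kcal/mol.
ΔE = 2.27 − 0.78 = 1.49 kcal/mol; chair II is more stable.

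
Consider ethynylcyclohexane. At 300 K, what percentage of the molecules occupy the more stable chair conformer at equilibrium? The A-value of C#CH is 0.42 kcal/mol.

66.9%

One chair has the ethynyl group axial (E = 0.42 kcal/mol) and the other has it equatorial (E = 0).
ΔG = 0.42 kcal/mol between the two chairs.
K = exp(ΔG/RT) with R = 1.987×10⁻³ kcal mol⁻¹ K⁻¹ and T = 300 K gives K ≈ 2.02.
Fraction in the lower-energy chair = K/(K+1) = 66.9%.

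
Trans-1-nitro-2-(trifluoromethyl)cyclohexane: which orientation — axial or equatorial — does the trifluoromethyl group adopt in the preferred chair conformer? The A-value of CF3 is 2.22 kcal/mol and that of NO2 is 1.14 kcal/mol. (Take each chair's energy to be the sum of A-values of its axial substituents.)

equatorial

C1 and C2 have opposite parity, so for the trans isomer the two substituents are e,e in one chair and a,a in the other.
Chair I (trifluoromethyl axial, nitro axial): E = 3.36 kcal/mol.
Chair II (trifluoromethyl equatorial, nitro equatorial): E = 0.00 kcal/mol.
Chair II is the more stable (lower-energy) conformer, and in that chair the trifluoromethyl group is equatorial.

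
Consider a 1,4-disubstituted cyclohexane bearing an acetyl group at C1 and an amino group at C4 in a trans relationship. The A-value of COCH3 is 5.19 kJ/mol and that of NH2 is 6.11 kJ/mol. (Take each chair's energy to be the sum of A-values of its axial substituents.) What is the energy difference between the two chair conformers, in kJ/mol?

C1 and C4 have opposite parity, so for the trans isomer the two substituents are e,e in one chair and a,a in the other.
Chair I (acetyl axial, amino axial): E = 11.30 kJ/mol.
Chair II (acetyl equatorial, amino equatorial): E = 0.00 kJ/mol.
ΔE = 11.30 − 0.00 = 11.30 kJ/mol; chair II is more stable.

11.30 kJ/mol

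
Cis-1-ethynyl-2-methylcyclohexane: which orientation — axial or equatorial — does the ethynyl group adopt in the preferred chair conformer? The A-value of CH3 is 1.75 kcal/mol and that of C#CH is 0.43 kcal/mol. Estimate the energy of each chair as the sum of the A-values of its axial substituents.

axial

C1 and C2 have opposite parity, so for the cis isomer the two substituents are one axial and one equatorial in each chair.
Chair I (methyl axial, ethynyl equatorial): E = 1.75 kcal/mol.
Chair II (methyl equatorial, ethynyl axial): E = 0.43 kcal/mol.
Chair II is the more stable (lower-energy) conformer, and in that chair the ethynyl group is axial.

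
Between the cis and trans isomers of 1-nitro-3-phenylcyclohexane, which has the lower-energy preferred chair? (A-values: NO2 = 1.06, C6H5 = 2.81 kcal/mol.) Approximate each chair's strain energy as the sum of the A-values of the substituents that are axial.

cis

At 1,3 positions (parity same): cis → (e,e or a,a); trans → (a,e or e,a).
Best chair for cis: E = 0.00 kcal/mol; best chair for trans: E = 1.06 kcal/mol.
The cis isomer is lower by 1.06 kcal/mol.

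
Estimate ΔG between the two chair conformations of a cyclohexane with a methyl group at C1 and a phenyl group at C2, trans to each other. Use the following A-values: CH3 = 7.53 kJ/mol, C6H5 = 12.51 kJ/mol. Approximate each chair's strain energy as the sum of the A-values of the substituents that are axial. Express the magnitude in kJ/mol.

20.04 kJ/mol

C1 and C2 have opposite parity, so for the trans isomer the two substituents are e,e in one chair and a,a in the other.
Chair I (methyl axial, phenyl axial): E = 20.04 kJ/mol.
Chair II (methyl equatorial, phenyl equatorial): E = 0.00 kJ/mol.
ΔE = 20.04 − 0.00 = 20.04 kJ/mol; chair II is more stable.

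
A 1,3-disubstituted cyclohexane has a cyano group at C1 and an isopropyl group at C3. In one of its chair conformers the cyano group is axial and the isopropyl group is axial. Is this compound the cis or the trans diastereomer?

cis

C1 and C3 have the same parity, so their axial bonds point in the same direction.
With same-parity carbons, two substituents on the same face are both axial or both equatorial; opposite faces give one of each.
Here the groups are axial/axial → same face → cis.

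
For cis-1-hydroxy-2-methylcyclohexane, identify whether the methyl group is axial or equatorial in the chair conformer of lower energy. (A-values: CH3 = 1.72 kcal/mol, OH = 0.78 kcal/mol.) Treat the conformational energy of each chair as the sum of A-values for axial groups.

C1 and C2 have opposite parity, so for the cis isomer the two substituents are one axial and one equatorial in each chair.
Chair I (methyl axial, hydroxyl equatorial): E = 1.72 kcal/mol.
Chair II (methyl equatorial, hydroxyl axial): E = 0.78 kcal/mol.
Chair II is the more stable (lower-energy) conformer, and in that chair the methyl group is equatorial.

equatorial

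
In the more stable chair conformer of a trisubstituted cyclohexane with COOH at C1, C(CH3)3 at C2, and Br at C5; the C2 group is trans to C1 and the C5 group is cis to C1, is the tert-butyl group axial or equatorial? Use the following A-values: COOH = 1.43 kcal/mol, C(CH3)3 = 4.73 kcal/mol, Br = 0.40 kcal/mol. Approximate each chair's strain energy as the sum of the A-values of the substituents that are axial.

equatorial

Chair I (carboxyl axial, tert-butyl axial, bromo axial): E = 6.56 kcal/mol.
Chair II (carboxyl equatorial, tert-butyl equatorial, bromo equatorial): E = 0.00 kcal/mol.
Chair II is the more stable (lower-energy) conformer, and in that chair the tert-butyl group is equatorial.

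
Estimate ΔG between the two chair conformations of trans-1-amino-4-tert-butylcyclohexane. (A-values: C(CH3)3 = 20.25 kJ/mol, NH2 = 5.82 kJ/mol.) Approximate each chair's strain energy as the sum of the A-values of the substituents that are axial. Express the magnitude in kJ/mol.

C1 and C4 have opposite parity, so for the trans isomer the two substituents are e,e in one chair and a,a in the other.
Chair I (tert-butyl axial, amino axial): E = 26.07 kJ/mol.
Chair II (tert-butyl equatorial, amino equatorial): E = 0.00 kJ/mol.
ΔE = 26.07 − 0.00 = 26.07 kJ/mol; chair II is more stable.

26.07 kJ/mol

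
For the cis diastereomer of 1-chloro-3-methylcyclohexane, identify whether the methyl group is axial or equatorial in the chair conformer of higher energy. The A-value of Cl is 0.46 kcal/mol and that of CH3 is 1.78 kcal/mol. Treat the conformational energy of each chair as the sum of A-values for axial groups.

C1 and C3 have the same parity, so for the cis isomer the two substituents are e,e in one chair and a,a in the other.
Chair I (chloro axial, methyl axial): E = 2.24 kcal/mol.
Chair II (chloro equatorial, methyl equatorial): E = 0.00 kcal/mol.
Chair I is the less stable (higher-energy) conformer, and in that chair the methyl group is axial.

axial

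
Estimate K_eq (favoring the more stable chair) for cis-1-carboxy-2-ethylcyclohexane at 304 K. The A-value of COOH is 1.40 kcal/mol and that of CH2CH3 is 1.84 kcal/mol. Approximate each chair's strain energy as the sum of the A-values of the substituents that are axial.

K ≈ 2.07

C1 and C2 have opposite parity, so for the cis isomer the two substituents are one axial and one equatorial in each chair.
Chair I (carboxyl axial, ethyl equatorial): E = 1.40 kcal/mol; chair II (carboxyl equatorial, ethyl axial): E = 1.84 kcal/mol.
ΔG = 0.44 kcal/mol between the two chairs.
K = exp(ΔG/RT) with R = 1.987×10⁻³ kcal mol⁻¹ K⁻¹ and T = 304 K gives K ≈ 2.07.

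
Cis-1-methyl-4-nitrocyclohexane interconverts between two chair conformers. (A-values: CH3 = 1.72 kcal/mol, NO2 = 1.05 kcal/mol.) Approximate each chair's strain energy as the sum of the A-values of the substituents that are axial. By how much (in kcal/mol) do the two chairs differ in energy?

0.67 kcal/mol

C1 and C4 have opposite parity, so for the cis isomer the two substituents are one axial and one equatorial in each chair.
Chair I (methyl axial, nitro equatorial): E = 1.72 kcal/mol.
Chair II (methyl equatorial, nitro axial): E = 1.05 kcal/mol.
ΔE = 1.72 − 1.05 = 0.67 kcal/mol; chair II is more stable.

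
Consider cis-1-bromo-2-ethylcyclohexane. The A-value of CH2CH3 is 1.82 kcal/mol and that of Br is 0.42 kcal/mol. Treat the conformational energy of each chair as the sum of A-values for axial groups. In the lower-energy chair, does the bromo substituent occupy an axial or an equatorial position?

axial

C1 and C2 have opposite parity, so for the cis isomer the two substituents are one axial and one equatorial in each chair.
Chair I (ethyl axial, bromo equatorial): E = 1.82 kcal/mol.
Chair II (ethyl equatorial, bromo axial): E = 0.42 kcal/mol.
Chair II is the more stable (lower-energy) conformer, and in that chair the bromo group is axial.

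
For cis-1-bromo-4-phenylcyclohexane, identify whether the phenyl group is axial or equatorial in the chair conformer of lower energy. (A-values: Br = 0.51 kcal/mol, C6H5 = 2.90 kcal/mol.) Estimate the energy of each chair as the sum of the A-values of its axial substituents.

equatorial

C1 and C4 have opposite parity, so for the cis isomer the two substituents are one axial and one equatorial in each chair.
Chair I (bromo axial, phenyl equatorial): E = 0.51 kcal/mol.
Chair II (bromo equatorial, phenyl axial): E = 2.90 kcal/mol.
Chair I is the more stable (lower-energy) conformer, and in that chair the phenyl group is equatorial.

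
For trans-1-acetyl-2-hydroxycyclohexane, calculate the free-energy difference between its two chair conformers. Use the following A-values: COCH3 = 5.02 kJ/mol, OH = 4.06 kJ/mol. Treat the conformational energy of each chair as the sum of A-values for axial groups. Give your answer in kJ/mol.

9.08 kJ/mol

C1 and C2 have opposite parity, so for the trans isomer the two substituents are e,e in one chair and a,a in the other.
Chair I (acetyl axial, hydroxyl axial): E = 9.08 kJ/mol.
Chair II (acetyl equatorial, hydroxyl equatorial): E = 0.00 kJ/mol.
ΔE = 9.08 − 0.00 = 9.08 kJ/mol; chair II is more stable.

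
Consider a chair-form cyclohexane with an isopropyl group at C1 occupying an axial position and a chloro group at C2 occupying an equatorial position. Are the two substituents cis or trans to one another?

cis

C1 and C2 have opposite parity, so their axial bonds point in opposite directions.
With opposite-parity carbons, two substituents on the same face are one axial and one equatorial; opposite faces give both axial or both equatorial.
Here the groups are axial/equatorial → same face → cis.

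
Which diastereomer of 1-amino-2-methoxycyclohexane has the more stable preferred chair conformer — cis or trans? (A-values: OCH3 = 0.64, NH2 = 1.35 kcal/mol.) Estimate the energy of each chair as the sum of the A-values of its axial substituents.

trans

At 1,2 positions (parity opposite): cis → (a,e or e,a); trans → (e,e or a,a).
Best chair for cis: E = 0.64 kcal/mol; best chair for trans: E = 0.00 kcal/mol.
The trans isomer is lower by 0.64 kcal/mol.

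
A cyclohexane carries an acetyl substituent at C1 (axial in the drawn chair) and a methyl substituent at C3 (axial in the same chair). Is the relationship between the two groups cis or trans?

cis

C1 and C3 have the same parity, so their axial bonds point in the same direction.
With same-parity carbons, two substituents on the same face are both axial or both equatorial; opposite faces give one of each.
Here the groups are axial/axial → same face → cis.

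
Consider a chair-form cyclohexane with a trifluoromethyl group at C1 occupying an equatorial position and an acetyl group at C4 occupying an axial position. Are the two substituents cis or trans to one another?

C1 and C4 have opposite parity, so their axial bonds point in opposite directions.
With opposite-parity carbons, two substituents on the same face are one axial and one equatorial; opposite faces give both axial or both equatorial.
Here the groups are equatorial/axial → same face → cis.

cis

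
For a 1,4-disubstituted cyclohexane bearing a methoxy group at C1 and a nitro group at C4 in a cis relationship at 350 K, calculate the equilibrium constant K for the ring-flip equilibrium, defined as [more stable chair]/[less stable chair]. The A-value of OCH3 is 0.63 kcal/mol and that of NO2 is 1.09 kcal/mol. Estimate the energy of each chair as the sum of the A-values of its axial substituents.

C1 and C4 have opposite parity, so for the cis isomer the two substituents are one axial and one equatorial in each chair.
Chair I (methoxy axial, nitro equatorial): E = 0.63 kcal/mol; chair II (methoxy equatorial, nitro axial): E = 1.09 kcal/mol.
ΔG = 0.46 kcal/mol between the two chairs.
K = exp(ΔG/RT) with R = 1.987×10⁻³ kcal mol⁻¹ K⁻¹ and T = 350 K gives K ≈ 1.94.

K ≈ 1.94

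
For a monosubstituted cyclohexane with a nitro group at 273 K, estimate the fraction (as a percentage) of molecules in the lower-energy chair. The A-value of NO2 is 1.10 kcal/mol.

88.4%

One chair has the nitro group axial (E = 1.10 kcal/mol) and the other has it equatorial (E = 0).
ΔG = 1.10 kcal/mol between the two chairs.
K = exp(ΔG/RT) with R = 1.987×10⁻³ kcal mol⁻¹ K⁻¹ and T = 273 K gives K ≈ 7.6.
Fraction in the lower-energy chair = K/(K+1) = 88.4%.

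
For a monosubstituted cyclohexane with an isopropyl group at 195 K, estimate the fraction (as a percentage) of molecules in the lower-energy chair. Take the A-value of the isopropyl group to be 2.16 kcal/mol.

99.6%

One chair has the isopropyl group axial (E = 2.16 kcal/mol) and the other has it equatorial (E = 0).
ΔG = 2.16 kcal/mol between the two chairs.
K = exp(ΔG/RT) with R = 1.987×10⁻³ kcal mol⁻¹ K⁻¹ and T = 195 K gives K ≈ 264.
Fraction in the lower-energy chair = K/(K+1) = 99.6%.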